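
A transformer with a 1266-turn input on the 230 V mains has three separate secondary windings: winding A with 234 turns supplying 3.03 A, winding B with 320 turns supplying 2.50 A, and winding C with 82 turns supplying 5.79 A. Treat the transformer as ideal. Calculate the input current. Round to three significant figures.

V_A = 230 × 234/1266 = 42.512 V; V_B = 230 × 320/1266 = 58.136 V; V_C = 230 × 82/1266 = 14.897 V.
P_out = V_A I_A + V_B I_B + V_C I_C = 42.512×3.03 + 58.136×2.50 + 14.897×5.79 = 128.81 + 145.34 + 86.255 = 360.41 W.
Ideal ⇒ P_in = P_out, so I_in = P_out/V_in = 360.41/230 = 1.57 A.

I_in ≈ 1.57 A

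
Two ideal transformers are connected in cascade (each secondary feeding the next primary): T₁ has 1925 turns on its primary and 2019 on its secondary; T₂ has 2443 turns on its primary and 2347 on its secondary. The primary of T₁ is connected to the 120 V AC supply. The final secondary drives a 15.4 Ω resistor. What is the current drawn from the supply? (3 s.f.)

I_supply ≈ 7.91 A

After T₁: V = 120.00 × 2019/1925 = 125.86 V.
After T₂: V = 125.86 × 2347/2443 = 120.91 V.
I_load = 120.91/15.4 = 7.8516 A, so P_out = 120.91 × 7.8516 = 949.36 W.
All ideal ⇒ P_in = P_out, so I_supply = 949.36/120 = 7.91 A.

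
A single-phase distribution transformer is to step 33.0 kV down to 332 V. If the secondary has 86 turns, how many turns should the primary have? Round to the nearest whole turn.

N_p = 8548 turns

N_p/N_s = V_p/V_s, so N_p = 86 × 33000/332 = 8548.2 ≈ 8548 turns.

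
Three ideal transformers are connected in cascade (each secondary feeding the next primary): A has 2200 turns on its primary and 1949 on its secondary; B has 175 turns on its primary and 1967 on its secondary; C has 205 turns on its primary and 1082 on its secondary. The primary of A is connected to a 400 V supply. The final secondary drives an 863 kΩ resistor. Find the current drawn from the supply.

Secondary of A: V = 400.00 × 1949/2200 = 354.36 V.
Secondary of B: V = 354.36 × 1967/175 = 3983.0 V.
Secondary of C: V = 3983.0 × 1082/205 = 21023 V.
I_load = 21023/863000 = 0.024360 A, so P_out = 21023 × 0.024360 = 512.11 W.
All ideal ⇒ P_in = P_out, so I_supply = 512.11/400 = 1.28 A.

I_supply ≈ 1.28 A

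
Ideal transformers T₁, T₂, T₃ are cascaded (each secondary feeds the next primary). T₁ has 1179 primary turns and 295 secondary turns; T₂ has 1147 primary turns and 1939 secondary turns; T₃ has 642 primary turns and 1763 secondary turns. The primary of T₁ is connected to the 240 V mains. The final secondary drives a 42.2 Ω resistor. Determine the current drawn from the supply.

I_supply ≈ 7.67 A

Secondary of T₁: V = 240.00 × 295/1179 = 60.051 V.
Secondary of T₂: V = 60.051 × 1939/1147 = 101.52 V.
Secondary of T₃: V = 101.52 × 1763/642 = 278.77 V.
I_load = 278.77/42.2 = 6.6060 A, so P_out = 278.77 × 6.6060 = 1841.6 W.
All ideal ⇒ P_in = P_out, so I_supply = 1841.6/240 = 7.67 A.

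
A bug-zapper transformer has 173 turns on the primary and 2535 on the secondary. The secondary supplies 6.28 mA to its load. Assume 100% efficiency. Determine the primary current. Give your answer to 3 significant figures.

I_p ≈ 0.0920 A

For an ideal transformer I_p/I_s = N_s/N_p, so I_p = 0.00628 × 2535/173 = 0.0920 A.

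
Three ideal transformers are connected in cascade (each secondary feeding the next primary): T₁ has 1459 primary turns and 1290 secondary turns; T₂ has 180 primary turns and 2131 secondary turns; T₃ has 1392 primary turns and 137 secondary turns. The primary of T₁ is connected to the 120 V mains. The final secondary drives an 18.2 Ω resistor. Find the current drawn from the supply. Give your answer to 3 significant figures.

After T₁: V = 120.00 × 1290/1459 = 106.10 V.
After T₂: V = 106.10 × 2131/180 = 1256.1 V.
After T₃: V = 1256.1 × 137/1392 = 123.63 V.
I_load = 123.63/18.2 = 6.7926 A, so P_out = 123.63 × 6.7926 = 839.74 W.
All ideal ⇒ P_in = P_out, so I_supply = 839.74/120 = 7.00 A.

I_supply ≈ 7.00 A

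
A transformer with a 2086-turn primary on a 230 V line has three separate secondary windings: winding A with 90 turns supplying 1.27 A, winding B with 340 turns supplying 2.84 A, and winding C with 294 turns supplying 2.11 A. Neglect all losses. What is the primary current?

I_p ≈ 0.815 A

V_A = 230 × 90/2086 = 9.9233 V; V_B = 230 × 340/2086 = 37.488 V; V_C = 230 × 294/2086 = 32.416 V.
P_out = V_A I_A + V_B I_B + V_C I_C = 9.9233×1.27 + 37.488×2.84 + 32.416×2.11 = 12.603 + 106.47 + 68.398 = 187.47 W.
Ideal ⇒ P_in = P_out, so I_p = P_out/V_p = 187.47/230 = 0.815 A.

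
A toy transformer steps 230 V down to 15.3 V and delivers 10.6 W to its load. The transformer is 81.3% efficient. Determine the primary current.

P_in = P_out/η = 10.6/0.813 = 13.038 W.
I_p = P_in/V_p = 13.038/230 = 0.0567 A.

I_p ≈ 0.0567 A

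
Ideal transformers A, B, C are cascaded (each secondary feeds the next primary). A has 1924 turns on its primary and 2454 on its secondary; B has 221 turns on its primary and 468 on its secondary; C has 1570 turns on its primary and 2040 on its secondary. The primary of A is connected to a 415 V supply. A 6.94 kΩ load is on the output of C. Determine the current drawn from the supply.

I_supply ≈ 0.737 A

Secondary of A: V = 415.00 × 2454/1924 = 529.32 V.
Secondary of B: V = 529.32 × 468/221 = 1120.9 V.
Secondary of C: V = 1120.9 × 2040/1570 = 1456.5 V.
I_load = 1456.5/6940 = 0.20987 A, so P_out = 1456.5 × 0.20987 = 305.66 W.
All ideal ⇒ P_in = P_out, so I_supply = 305.66/415 = 0.737 A.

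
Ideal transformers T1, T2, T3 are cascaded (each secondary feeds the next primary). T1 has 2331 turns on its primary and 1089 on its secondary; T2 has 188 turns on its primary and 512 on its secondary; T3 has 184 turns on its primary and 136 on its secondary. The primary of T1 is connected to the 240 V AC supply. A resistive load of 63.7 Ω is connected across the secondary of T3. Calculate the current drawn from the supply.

I_supply ≈ 3.33 A

Secondary of T1: V = 240.00 × 1089/2331 = 112.12 V.
Secondary of T2: V = 112.12 × 512/188 = 305.36 V.
Secondary of T3: V = 305.36 × 136/184 = 225.70 V.
I_load = 225.70/63.7 = 3.5432 A, so P_out = 225.70 × 3.5432 = 799.69 W.
All ideal ⇒ P_in = P_out, so I_supply = 799.69/240 = 3.33 A.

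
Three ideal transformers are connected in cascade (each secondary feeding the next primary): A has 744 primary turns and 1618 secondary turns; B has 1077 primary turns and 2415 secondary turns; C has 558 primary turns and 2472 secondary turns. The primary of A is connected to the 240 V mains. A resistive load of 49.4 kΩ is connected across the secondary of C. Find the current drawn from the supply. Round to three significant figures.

After A: V = 240.00 × 1618/744 = 521.94 V.
After B: V = 521.94 × 2415/1077 = 1170.4 V.
After C: V = 1170.4 × 2472/558 = 5184.8 V.
I_load = 5184.8/49400 = 0.10496 A, so P_out = 5184.8 × 0.10496 = 544.17 W.
All ideal ⇒ P_in = P_out, so I_supply = 544.17/240 = 2.27 A.

I_supply ≈ 2.27 A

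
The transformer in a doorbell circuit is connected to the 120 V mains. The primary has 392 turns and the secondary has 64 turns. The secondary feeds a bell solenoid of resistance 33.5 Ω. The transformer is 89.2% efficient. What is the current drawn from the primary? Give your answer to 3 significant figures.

V_s = 120 × 64/392 = 19.592 V.
I_s = V_s/R = 19.592/33.5 = 0.58483 A.
P_out = V_s I_s = 19.592 × 0.58483 = 11.458 W.
P_in = P_out/η = 11.458/0.892 = 12.845 W.
I_p = P_in/V_p = 12.845/120 = 0.107 A.

I_p ≈ 0.107 A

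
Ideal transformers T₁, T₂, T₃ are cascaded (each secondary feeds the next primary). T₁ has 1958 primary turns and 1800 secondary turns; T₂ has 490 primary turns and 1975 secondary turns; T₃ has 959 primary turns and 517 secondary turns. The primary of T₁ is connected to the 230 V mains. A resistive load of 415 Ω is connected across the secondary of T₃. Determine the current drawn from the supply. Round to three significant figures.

After T₁: V = 230.00 × 1800/1958 = 211.44 V.
After T₂: V = 211.44 × 1975/490 = 852.23 V.
After T₃: V = 852.23 × 517/959 = 459.44 V.
I_load = 459.44/415 = 1.1071 A, so P_out = 459.44 × 1.1071 = 508.64 W.
All ideal ⇒ P_in = P_out, so I_supply = 508.64/230 = 2.21 A.

I_supply ≈ 2.21 A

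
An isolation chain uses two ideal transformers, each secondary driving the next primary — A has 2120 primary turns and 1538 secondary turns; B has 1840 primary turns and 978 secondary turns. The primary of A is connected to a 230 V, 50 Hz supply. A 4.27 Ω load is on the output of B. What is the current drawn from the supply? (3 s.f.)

I_supply ≈ 8.01 A

Secondary of A: V = 230.00 × 1538/2120 = 166.86 V.
Secondary of B: V = 166.86 × 978/1840 = 88.689 V.
I_load = 88.689/4.27 = 20.770 A, so P_out = 88.689 × 20.770 = 1842.1 W.
All ideal ⇒ P_in = P_out, so I_supply = 1842.1/230 = 8.01 A.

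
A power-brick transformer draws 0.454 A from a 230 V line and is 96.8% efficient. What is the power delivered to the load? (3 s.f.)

P_out ≈ 101 W

P_in = V_p I_p = 230 × 0.454 = 104.42 W.
P_out = η P_in = 0.968 × 104.42 = 101 W.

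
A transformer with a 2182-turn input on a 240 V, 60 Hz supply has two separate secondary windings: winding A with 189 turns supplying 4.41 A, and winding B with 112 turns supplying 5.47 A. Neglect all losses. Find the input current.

I_in ≈ 0.663 A

V_A = 240 × 189/2182 = 20.788 V; V_B = 240 × 112/2182 = 12.319 V.
P_out = V_A I_A + V_B I_B = 20.788×4.41 + 12.319×5.47 = 91.676 + 67.385 = 159.06 W.
Ideal ⇒ P_in = P_out, so I_in = P_out/V_in = 159.06/240 = 0.663 A.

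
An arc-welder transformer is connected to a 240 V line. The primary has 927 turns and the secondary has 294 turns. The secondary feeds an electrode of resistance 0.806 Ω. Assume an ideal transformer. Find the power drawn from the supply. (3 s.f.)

P ≈ 7190 W

V_s = V_p × N_s/N_p = 240 × 294/927 = 76.117 V.
I_s = V_s/R = 76.117/0.806 = 94.437 A.
I_p = I_s × N_s/N_p = 94.437 × 294/927 = 29.951 A.
P = V_p I_p = 240 × 29.951 = 7190 W.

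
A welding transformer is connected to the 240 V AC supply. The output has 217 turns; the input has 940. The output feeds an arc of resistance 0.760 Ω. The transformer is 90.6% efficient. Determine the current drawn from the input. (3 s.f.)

I_in ≈ 18.6 A

V_out = 240 × 217/940 = 55.404 V.
I_out = V_out/R = 55.404/0.760 = 72.900 A.
P_out = V_out I_out = 55.404 × 72.900 = 4039.0 W.
P_in = P_out/η = 4039.0/0.906 = 4458.0 W.
I_in = P_in/V_in = 4458.0/240 = 18.6 A.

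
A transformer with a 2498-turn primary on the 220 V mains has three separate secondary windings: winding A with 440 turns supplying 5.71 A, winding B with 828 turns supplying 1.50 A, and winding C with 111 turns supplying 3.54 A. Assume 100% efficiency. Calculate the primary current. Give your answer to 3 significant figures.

V_A = 220 × 440/2498 = 38.751 V; V_B = 220 × 828/2498 = 72.922 V; V_C = 220 × 111/2498 = 9.7758 V.
P_out = V_A I_A + V_B I_B + V_C I_C = 38.751×5.71 + 72.922×1.50 + 9.7758×3.54 = 221.27 + 109.38 + 34.606 = 365.26 W.
Ideal ⇒ P_in = P_out, so I_p = P_out/V_p = 365.26/220 = 1.66 A.

I_p ≈ 1.66 A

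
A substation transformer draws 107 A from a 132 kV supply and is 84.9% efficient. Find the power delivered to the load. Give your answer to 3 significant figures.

P_out ≈ 1.20×10^7 W

P_in = V_p I_p = 132000 × 107 = 1.4124×10^7 W.
P_out = η P_in = 0.849 × 1.4124×10^7 = 1.20×10^7 W.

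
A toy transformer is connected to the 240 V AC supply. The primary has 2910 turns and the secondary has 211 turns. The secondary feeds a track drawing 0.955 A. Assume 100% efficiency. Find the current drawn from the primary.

I_p ≈ 0.0692 A

For an ideal transformer I_p N_p = I_s N_s, so I_p = 0.955 × 211/2910 = 0.0692 A.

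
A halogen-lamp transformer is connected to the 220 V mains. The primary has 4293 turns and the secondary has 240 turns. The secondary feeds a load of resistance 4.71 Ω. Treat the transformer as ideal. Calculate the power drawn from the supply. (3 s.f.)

V_s = V_p × N_s/N_p = 220 × 240/4293 = 12.299 V.
I_s = V_s/R = 12.299/4.71 = 2.6113 A.
I_p = I_s × N_s/N_p = 2.6113 × 240/4293 = 0.14598 A.
P = V_p I_p = 220 × 0.14598 = 32.1 W.

P ≈ 32.1 W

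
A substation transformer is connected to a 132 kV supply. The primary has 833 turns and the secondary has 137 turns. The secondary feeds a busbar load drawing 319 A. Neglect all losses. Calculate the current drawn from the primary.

I_p ≈ 52.5 A

For an ideal transformer I_p N_p = I_s N_s, so I_p = 319 × 137/833 = 52.5 A.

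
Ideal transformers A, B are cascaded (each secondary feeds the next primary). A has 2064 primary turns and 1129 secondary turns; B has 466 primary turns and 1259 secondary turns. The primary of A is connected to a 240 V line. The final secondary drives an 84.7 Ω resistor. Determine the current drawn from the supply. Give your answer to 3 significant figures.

Secondary of A: V = 240.00 × 1129/2064 = 131.28 V.
Secondary of B: V = 131.28 × 1259/466 = 354.68 V.
I_load = 354.68/84.7 = 4.1875 A, so P_out = 354.68 × 4.1875 = 1485.2 W.
All ideal ⇒ P_in = P_out, so I_supply = 1485.2/240 = 6.19 A.

I_supply ≈ 6.19 A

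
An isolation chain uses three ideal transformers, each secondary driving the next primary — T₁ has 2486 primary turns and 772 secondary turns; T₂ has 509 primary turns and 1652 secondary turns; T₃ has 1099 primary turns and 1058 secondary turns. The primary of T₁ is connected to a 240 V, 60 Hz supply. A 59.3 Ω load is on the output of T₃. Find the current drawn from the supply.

Secondary of T₁: V = 240.00 × 772/2486 = 74.529 V.
Secondary of T₂: V = 74.529 × 1652/509 = 241.89 V.
Secondary of T₃: V = 241.89 × 1058/1099 = 232.87 V.
I_load = 232.87/59.3 = 3.9269 A, so P_out = 232.87 × 3.9269 = 914.45 W.
All ideal ⇒ P_in = P_out, so I_supply = 914.45/240 = 3.81 A.

I_supply ≈ 3.81 A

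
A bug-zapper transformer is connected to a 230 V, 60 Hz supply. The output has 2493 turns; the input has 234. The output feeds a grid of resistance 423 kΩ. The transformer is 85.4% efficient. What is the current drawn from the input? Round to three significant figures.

I_in ≈ 0.0723 A

V_out = 230 × 2493/234 = 2450.4 V.
I_out = V_out/R = 2450.4/423000 = 0.0057929 A.
P_out = V_out I_out = 2450.4 × 0.0057929 = 14.195 W.
P_in = P_out/η = 14.195/0.854 = 16.622 W.
I_in = P_in/V_in = 16.622/230 = 0.0723 A.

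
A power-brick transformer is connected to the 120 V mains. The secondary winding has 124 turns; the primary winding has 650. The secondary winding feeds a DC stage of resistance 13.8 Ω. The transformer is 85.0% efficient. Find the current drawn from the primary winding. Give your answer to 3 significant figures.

I_p ≈ 0.372 A

V_s = 120 × 124/650 = 22.892 V.
I_s = V_s/R = 22.892/13.8 = 1.6589 A.
P_out = V_s I_s = 22.892 × 1.6589 = 37.975 W.
P_in = P_out/η = 37.975/0.850 = 44.677 W.
I_p = P_in/V_p = 44.677/120 = 0.372 A.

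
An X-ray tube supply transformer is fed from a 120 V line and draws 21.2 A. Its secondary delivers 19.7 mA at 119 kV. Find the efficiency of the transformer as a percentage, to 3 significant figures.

η ≈ 92.2%

P_in = 120 × 21.2 = 2544.00 W.
P_out = 119000 × 0.0197 = 2344.30 W.
η = P_out/P_in = 2344.30/2544.00 = 0.922.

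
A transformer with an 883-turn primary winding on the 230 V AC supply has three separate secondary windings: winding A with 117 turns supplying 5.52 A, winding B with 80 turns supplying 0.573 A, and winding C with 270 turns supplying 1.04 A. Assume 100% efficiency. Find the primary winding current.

V_A = 230 × 117/883 = 30.476 V; V_B = 230 × 80/883 = 20.838 V; V_C = 230 × 270/883 = 70.328 V.
P_out = V_A I_A + V_B I_B + V_C I_C = 30.476×5.52 + 20.838×0.573 + 70.328×1.04 = 168.23 + 11.940 + 73.142 = 253.31 W.
Ideal ⇒ P_in = P_out, so I_p = P_out/V_p = 253.31/230 = 1.10 A.

I_p ≈ 1.10 A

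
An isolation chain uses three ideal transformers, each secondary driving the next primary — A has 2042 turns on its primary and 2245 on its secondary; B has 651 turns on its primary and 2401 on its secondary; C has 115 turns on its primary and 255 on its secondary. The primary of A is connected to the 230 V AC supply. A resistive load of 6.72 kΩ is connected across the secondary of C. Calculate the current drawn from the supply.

After A: V = 230.00 × 2245/2042 = 252.86 V.
After B: V = 252.86 × 2401/651 = 932.61 V.
After C: V = 932.61 × 255/115 = 2068.0 V.
I_load = 2068.0/6720 = 0.30773 A, so P_out = 2068.0 × 0.30773 = 636.38 W.
All ideal ⇒ P_in = P_out, so I_supply = 636.38/230 = 2.77 A.

I_supply ≈ 2.77 A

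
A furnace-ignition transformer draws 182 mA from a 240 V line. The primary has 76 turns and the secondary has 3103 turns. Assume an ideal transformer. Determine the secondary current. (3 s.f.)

I_s ≈ 0.00446 A

I_s/I_p = N_p/N_s, so I_s = 0.182 × 76/3103 = 0.00446 A.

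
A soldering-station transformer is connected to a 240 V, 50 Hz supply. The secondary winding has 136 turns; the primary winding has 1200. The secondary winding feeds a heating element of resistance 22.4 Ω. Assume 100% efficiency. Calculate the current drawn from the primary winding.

I_p ≈ 0.138 A

V_s = V_p × N_s/N_p = 240 × 136/1200 = 27.200 V.
I_s = V_s/R = 27.200/22.4 = 1.2143 A.
For an ideal transformer I_p N_p = I_s N_s, so I_p = 1.2143 × 136/1200 = 0.138 A.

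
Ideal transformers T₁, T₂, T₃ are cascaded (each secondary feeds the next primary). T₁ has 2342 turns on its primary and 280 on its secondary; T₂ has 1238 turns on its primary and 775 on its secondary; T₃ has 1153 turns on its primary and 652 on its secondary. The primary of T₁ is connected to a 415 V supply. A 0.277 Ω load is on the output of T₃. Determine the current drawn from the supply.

I_supply ≈ 2.68 A

Secondary of T₁: V = 415.00 × 280/2342 = 49.616 V.
Secondary of T₂: V = 49.616 × 775/1238 = 31.060 V.
Secondary of T₃: V = 31.060 × 652/1153 = 17.564 V.
I_load = 17.564/0.277 = 63.407 A, so P_out = 17.564 × 63.407 = 1113.7 W.
All ideal ⇒ P_in = P_out, so I_supply = 1113.7/415 = 2.68 A.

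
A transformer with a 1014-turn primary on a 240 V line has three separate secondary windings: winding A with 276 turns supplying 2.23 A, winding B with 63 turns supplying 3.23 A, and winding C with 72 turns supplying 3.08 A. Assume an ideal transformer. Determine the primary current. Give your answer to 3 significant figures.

V_A = 240 × 276/1014 = 65.325 V; V_B = 240 × 63/1014 = 14.911 V; V_C = 240 × 72/1014 = 17.041 V.
P_out = V_A I_A + V_B I_B + V_C I_C = 65.325×2.23 + 14.911×3.23 + 17.041×3.08 = 145.68 + 48.163 + 52.488 = 246.33 W.
Ideal ⇒ P_in = P_out, so I_p = P_out/V_p = 246.33/240 = 1.03 A.

I_p ≈ 1.03 A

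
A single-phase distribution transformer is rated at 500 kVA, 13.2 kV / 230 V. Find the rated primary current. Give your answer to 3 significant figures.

I_p ≈ 37.9 A

I_p = S/V_p = 500000/13200 = 37.9 A.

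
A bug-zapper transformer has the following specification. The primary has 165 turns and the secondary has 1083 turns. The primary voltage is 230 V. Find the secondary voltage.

V_s/V_p = N_s/N_p, so V_s = 230 × 1083/165 = 1510 V.

V_s ≈ 1510 V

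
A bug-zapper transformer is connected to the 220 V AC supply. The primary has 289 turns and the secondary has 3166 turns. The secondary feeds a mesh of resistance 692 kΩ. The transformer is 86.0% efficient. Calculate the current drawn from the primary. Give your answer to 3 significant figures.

I_p ≈ 0.0444 A

V_s = 220 × 3166/289 = 2410.1 V.
I_s = V_s/R = 2410.1/692000 = 0.0034828 A.
P_out = V_s I_s = 2410.1 × 0.0034828 = 8.3939 W.
P_in = P_out/η = 8.3939/0.860 = 9.7604 W.
I_p = P_in/V_p = 9.7604/220 = 0.0444 A.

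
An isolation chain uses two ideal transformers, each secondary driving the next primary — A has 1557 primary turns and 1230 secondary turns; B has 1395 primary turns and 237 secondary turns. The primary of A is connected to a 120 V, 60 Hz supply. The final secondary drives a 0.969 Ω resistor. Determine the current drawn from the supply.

I_supply ≈ 2.23 A

After A: V = 120.00 × 1230/1557 = 94.798 V.
After B: V = 94.798 × 237/1395 = 16.105 V.
I_load = 16.105/0.969 = 16.621 A, so P_out = 16.105 × 16.621 = 267.68 W.
All ideal ⇒ P_in = P_out, so I_supply = 267.68/120 = 2.23 A.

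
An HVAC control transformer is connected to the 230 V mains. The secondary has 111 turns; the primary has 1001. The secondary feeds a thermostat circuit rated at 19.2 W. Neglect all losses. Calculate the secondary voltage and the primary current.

V_s ≈ 25.5 V, I_p ≈ 0.0835 A

V_s = V_p × N_s/N_p = 230 × 111/1001 = 25.504 V.
I_s = P/V_s = 19.2/25.504 = 0.75281 A.
I_p = I_s × N_s/N_p = 0.75281 × 111/1001 = 0.0835 A.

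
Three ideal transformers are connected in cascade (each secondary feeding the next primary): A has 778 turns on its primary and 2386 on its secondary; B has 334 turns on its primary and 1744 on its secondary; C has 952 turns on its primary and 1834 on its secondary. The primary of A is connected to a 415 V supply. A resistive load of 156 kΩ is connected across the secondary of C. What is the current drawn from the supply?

After A: V = 415.00 × 2386/778 = 1272.7 V.
After B: V = 1272.7 × 1744/334 = 6645.7 V.
After C: V = 6645.7 × 1834/952 = 12803 V.
I_load = 12803/156000 = 0.082069 A, so P_out = 12803 × 0.082069 = 1050.7 W.
All ideal ⇒ P_in = P_out, so I_supply = 1050.7/415 = 2.53 A.

I_supply ≈ 2.53 A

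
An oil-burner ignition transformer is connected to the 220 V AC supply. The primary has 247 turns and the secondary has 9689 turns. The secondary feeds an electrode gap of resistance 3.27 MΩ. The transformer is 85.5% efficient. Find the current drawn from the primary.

V_s = 220 × 9689/247 = 8629.9 V.
I_s = V_s/R = 8629.9/(3.27×10^6) = 0.0026391 A.
P_out = V_s I_s = 8629.9 × 0.0026391 = 22.775 W.
P_in = P_out/η = 22.775/0.855 = 26.638 W.
I_p = P_in/V_p = 26.638/220 = 0.121 A.

I_p ≈ 0.121 A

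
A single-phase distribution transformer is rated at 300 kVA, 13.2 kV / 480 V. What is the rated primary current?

I_p = S/V_p = 300000/13200 = 22.7 A.

I_p ≈ 22.7 A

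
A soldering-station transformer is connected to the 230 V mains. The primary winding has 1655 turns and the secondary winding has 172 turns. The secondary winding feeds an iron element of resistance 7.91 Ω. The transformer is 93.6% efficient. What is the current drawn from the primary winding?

I_p ≈ 0.336 A

V_s = 230 × 172/1655 = 23.903 V.
I_s = V_s/R = 23.903/7.91 = 3.0219 A.
P_out = V_s I_s = 23.903 × 3.0219 = 72.234 W.
P_in = P_out/η = 72.234/0.936 = 77.173 W.
I_p = P_in/V_p = 77.173/230 = 0.336 A.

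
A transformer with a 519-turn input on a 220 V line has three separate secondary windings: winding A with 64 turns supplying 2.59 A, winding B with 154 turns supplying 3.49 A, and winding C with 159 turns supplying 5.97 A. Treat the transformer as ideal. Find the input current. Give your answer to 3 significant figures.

V_A = 220 × 64/519 = 27.129 V; V_B = 220 × 154/519 = 65.279 V; V_C = 220 × 159/519 = 67.399 V.
P_out = V_A I_A + V_B I_B + V_C I_C = 27.129×2.59 + 65.279×3.49 + 67.399×5.97 = 70.264 + 227.83 + 402.37 = 700.46 W.
Ideal ⇒ P_in = P_out, so I_in = P_out/V_in = 700.46/220 = 3.18 A.

I_in ≈ 3.18 A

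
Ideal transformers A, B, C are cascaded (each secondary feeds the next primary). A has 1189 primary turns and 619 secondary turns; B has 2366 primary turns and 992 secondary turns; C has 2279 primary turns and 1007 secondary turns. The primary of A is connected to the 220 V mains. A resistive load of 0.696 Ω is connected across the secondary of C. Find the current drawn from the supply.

Secondary of A: V = 220.00 × 619/1189 = 114.53 V.
Secondary of B: V = 114.53 × 992/2366 = 48.021 V.
Secondary of C: V = 48.021 × 1007/2279 = 21.218 V.
I_load = 21.218/0.696 = 30.486 A, so P_out = 21.218 × 30.486 = 646.87 W.
All ideal ⇒ P_in = P_out, so I_supply = 646.87/220 = 2.94 A.

I_supply ≈ 2.94 A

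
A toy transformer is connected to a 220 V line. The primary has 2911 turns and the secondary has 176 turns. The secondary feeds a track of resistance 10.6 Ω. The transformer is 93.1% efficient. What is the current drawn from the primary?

I_p ≈ 0.0815 A

V_s = 220 × 176/2911 = 13.301 V.
I_s = V_s/R = 13.301/10.6 = 1.2548 A.
P_out = V_s I_s = 13.301 × 1.2548 = 16.691 W.
P_in = P_out/η = 16.691/0.931 = 17.928 W.
I_p = P_in/V_p = 17.928/220 = 0.0815 A.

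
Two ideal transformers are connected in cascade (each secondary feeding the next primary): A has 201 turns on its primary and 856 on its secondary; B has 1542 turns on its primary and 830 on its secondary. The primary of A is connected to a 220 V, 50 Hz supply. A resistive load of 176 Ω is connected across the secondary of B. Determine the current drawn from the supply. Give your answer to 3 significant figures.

After A: V = 220.00 × 856/201 = 936.92 V.
After B: V = 936.92 × 830/1542 = 504.31 V.
I_load = 504.31/176 = 2.8654 A, so P_out = 504.31 × 2.8654 = 1445.0 W.
All ideal ⇒ P_in = P_out, so I_supply = 1445.0/220 = 6.57 A.

I_supply ≈ 6.57 A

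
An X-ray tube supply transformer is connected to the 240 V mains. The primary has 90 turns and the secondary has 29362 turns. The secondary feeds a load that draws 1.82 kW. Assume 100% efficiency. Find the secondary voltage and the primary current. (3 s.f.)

V_s = V_p × N_s/N_p = 240 × 29362/90 = 78299 V.
I_s = P/V_s = 1820/78299 = 0.023244 A.
I_p = I_s × N_s/N_p = 0.023244 × 29362/90 = 7.58 A.

V_s ≈ 78300 V, I_p ≈ 7.58 A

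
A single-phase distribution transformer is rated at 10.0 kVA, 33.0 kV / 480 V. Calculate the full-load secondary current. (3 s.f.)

I_s = S/V_s = 10000/480 = 20.8 A.

I_s ≈ 20.8 A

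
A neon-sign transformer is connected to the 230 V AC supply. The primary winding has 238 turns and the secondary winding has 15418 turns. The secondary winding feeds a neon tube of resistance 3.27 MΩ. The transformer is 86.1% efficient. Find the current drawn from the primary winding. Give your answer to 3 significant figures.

I_p ≈ 0.343 A

V_s = 230 × 15418/238 = 14900 V.
I_s = V_s/R = 14900/(3.27×10^6) = 0.0045565 A.
P_out = V_s I_s = 14900 × 0.0045565 = 67.891 W.
P_in = P_out/η = 67.891/0.861 = 78.851 W.
I_p = P_in/V_p = 78.851/230 = 0.343 A.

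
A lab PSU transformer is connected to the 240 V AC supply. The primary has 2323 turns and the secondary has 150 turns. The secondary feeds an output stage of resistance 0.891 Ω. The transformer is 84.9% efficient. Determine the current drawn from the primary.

V_s = 240 × 150/2323 = 15.497 V.
I_s = V_s/R = 15.497/0.891 = 17.393 A.
P_out = V_s I_s = 15.497 × 17.393 = 269.54 W.
P_in = P_out/η = 269.54/0.849 = 317.48 W.
I_p = P_in/V_p = 317.48/240 = 1.32 A.

I_p ≈ 1.32 A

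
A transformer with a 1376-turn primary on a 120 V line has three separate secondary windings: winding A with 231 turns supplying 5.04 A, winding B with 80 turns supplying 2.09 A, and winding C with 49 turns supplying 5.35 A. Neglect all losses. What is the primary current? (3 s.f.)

V_A = 120 × 231/1376 = 20.145 V; V_B = 120 × 80/1376 = 6.9767 V; V_C = 120 × 49/1376 = 4.2733 V.
P_out = V_A I_A + V_B I_B + V_C I_C = 20.145×5.04 + 6.9767×2.09 + 4.2733×5.35 = 101.53 + 14.581 + 22.862 = 138.98 W.
Ideal ⇒ P_in = P_out, so I_p = P_out/V_p = 138.98/120 = 1.16 A.

I_p ≈ 1.16 A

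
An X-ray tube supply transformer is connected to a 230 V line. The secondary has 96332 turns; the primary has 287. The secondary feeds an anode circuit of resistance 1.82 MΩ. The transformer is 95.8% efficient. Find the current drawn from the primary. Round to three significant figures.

I_p ≈ 14.9 A

V_s = 230 × 96332/287 = 77200 V.
I_s = V_s/R = 77200/(1.82×10^6) = 0.042418 A.
P_out = V_s I_s = 77200 × 0.042418 = 3274.6 W.
P_in = P_out/η = 3274.6/0.958 = 3418.2 W.
I_p = P_in/V_p = 3418.2/230 = 14.9 A.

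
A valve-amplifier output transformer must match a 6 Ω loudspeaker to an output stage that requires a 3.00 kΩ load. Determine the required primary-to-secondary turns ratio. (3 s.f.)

N_p/N_s ≈ 22.4

Z_p/Z_s = (N_p/N_s)², so N_p/N_s = √(3000/6) = √500 = 22.4.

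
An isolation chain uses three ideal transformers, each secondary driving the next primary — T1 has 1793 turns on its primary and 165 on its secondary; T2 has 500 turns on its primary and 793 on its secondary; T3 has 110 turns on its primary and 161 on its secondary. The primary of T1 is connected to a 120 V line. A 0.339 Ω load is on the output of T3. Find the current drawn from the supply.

After T1: V = 120.00 × 165/1793 = 11.043 V.
After T2: V = 11.043 × 793/500 = 17.514 V.
After T3: V = 17.514 × 161/110 = 25.634 V.
I_load = 25.634/0.339 = 75.617 A, so P_out = 25.634 × 75.617 = 1938.4 W.
All ideal ⇒ P_in = P_out, so I_supply = 1938.4/120 = 16.2 A.

I_supply ≈ 16.2 A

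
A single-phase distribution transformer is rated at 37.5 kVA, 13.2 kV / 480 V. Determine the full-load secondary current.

I_s ≈ 78.1 A

I_s = S/V_s = 37500/480 = 78.1 A.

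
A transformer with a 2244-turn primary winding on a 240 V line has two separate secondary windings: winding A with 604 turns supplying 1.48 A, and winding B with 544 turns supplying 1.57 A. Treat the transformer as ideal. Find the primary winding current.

I_p ≈ 0.779 A

V_A = 240 × 604/2244 = 64.599 V; V_B = 240 × 544/2244 = 58.182 V.
P_out = V_A I_A + V_B I_B = 64.599×1.48 + 58.182×1.57 = 95.606 + 91.345 = 186.95 W.
Ideal ⇒ P_in = P_out, so I_p = P_out/V_p = 186.95/240 = 0.779 A.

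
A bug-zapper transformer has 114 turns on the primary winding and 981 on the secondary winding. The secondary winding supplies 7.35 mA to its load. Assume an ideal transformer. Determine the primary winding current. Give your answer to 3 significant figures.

For an ideal transformer I_p/I_s = N_s/N_p, so I_p = 0.00735 × 981/114 = 0.0632 A.

I_p ≈ 0.0632 A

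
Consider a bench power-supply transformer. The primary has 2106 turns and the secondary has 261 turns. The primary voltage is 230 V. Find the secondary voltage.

V_s/V_p = N_s/N_p, so V_s = 230 × 261/2106 = 28.5 V.

V_s ≈ 28.5 V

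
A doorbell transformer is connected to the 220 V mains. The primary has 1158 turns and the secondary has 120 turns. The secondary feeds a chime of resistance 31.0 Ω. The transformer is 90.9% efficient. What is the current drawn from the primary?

I_p ≈ 0.0838 A

V_s = 220 × 120/1158 = 22.798 V.
I_s = V_s/R = 22.798/31.0 = 0.73542 A.
P_out = V_s I_s = 22.798 × 0.73542 = 16.766 W.
P_in = P_out/η = 16.766/0.909 = 18.444 W.
I_p = P_in/V_p = 18.444/220 = 0.0838 A.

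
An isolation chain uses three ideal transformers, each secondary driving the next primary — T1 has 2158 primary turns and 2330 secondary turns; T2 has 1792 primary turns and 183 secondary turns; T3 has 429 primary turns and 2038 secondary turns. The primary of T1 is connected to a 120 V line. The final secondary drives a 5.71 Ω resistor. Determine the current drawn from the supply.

After T1: V = 120.00 × 2330/2158 = 129.56 V.
After T2: V = 129.56 × 183/1792 = 13.231 V.
After T3: V = 13.231 × 2038/429 = 62.856 V.
I_load = 62.856/5.71 = 11.008 A, so P_out = 62.856 × 11.008 = 691.92 W.
All ideal ⇒ P_in = P_out, so I_supply = 691.92/120 = 5.77 A.

I_supply ≈ 5.77 A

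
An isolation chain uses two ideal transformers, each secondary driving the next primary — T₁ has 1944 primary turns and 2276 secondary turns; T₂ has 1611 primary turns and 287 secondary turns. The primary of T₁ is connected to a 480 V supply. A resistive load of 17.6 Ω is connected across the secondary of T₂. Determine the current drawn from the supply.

Secondary of T₁: V = 480.00 × 2276/1944 = 561.98 V.
Secondary of T₂: V = 561.98 × 287/1611 = 100.12 V.
I_load = 100.12/17.6 = 5.6884 A, so P_out = 100.12 × 5.6884 = 569.50 W.
All ideal ⇒ P_in = P_out, so I_supply = 569.50/480 = 1.19 A.

I_supply ≈ 1.19 A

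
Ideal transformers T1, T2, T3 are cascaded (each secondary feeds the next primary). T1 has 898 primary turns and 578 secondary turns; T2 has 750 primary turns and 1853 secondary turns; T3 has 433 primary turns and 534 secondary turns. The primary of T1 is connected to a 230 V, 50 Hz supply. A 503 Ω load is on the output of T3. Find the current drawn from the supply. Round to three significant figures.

I_supply ≈ 1.76 A

Secondary of T1: V = 230.00 × 578/898 = 148.04 V.
Secondary of T2: V = 148.04 × 1853/750 = 365.76 V.
Secondary of T3: V = 365.76 × 534/433 = 451.07 V.
I_load = 451.07/503 = 0.89677 A, so P_out = 451.07 × 0.89677 = 404.51 W.
All ideal ⇒ P_in = P_out, so I_supply = 404.51/230 = 1.76 A.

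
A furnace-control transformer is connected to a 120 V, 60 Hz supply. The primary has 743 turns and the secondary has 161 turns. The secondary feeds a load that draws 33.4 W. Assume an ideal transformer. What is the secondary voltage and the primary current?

V_s ≈ 26.0 V, I_p ≈ 0.278 A

V_s = V_p × N_s/N_p = 120 × 161/743 = 26.003 V.
I_s = P/V_s = 33.4/26.003 = 1.2845 A.
I_p = I_s × N_s/N_p = 1.2845 × 161/743 = 0.278 A.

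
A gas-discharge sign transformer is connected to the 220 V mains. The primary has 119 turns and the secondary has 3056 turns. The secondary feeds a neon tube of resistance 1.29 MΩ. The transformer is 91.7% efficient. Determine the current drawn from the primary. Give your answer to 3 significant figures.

V_s = 220 × 3056/119 = 5649.7 V.
I_s = V_s/R = 5649.7/(1.29×10^6) = 0.0043796 A.
P_out = V_s I_s = 5649.7 × 0.0043796 = 24.744 W.
P_in = P_out/η = 24.744/0.917 = 26.984 W.
I_p = P_in/V_p = 26.984/220 = 0.123 A.

I_p ≈ 0.123 A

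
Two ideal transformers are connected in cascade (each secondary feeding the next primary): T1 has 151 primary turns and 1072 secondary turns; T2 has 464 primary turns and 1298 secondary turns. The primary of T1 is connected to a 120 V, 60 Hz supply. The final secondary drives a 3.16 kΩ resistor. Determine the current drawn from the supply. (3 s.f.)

Secondary of T1: V = 120.00 × 1072/151 = 851.92 V.
Secondary of T2: V = 851.92 × 1298/464 = 2383.2 V.
I_load = 2383.2/3160 = 0.75417 A, so P_out = 2383.2 × 0.75417 = 1797.3 W.
All ideal ⇒ P_in = P_out, so I_supply = 1797.3/120 = 15.0 A.

I_supply ≈ 15.0 A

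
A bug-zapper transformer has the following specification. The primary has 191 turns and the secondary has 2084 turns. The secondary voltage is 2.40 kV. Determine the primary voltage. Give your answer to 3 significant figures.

V_p/V_s = N_p/N_s, so V_p = 2400 × 191/2084 = 220 V.

V_p ≈ 220 V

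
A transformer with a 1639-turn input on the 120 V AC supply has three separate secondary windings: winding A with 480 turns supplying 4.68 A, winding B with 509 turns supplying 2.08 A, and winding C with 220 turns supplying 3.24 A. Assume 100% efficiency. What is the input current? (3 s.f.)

V_A = 120 × 480/1639 = 35.143 V; V_B = 120 × 509/1639 = 37.267 V; V_C = 120 × 220/1639 = 16.107 V.
P_out = V_A I_A + V_B I_B + V_C I_C = 35.143×4.68 + 37.267×2.08 + 16.107×3.24 = 164.47 + 77.515 + 52.188 = 294.17 W.
Ideal ⇒ P_in = P_out, so I_in = P_out/V_in = 294.17/120 = 2.45 A.

I_in ≈ 2.45 A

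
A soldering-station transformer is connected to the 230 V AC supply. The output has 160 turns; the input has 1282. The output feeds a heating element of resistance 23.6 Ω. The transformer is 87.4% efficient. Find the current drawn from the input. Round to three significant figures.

I_in ≈ 0.174 A

V_out = 230 × 160/1282 = 28.705 V.
I_out = V_out/R = 28.705/23.6 = 1.2163 A.
P_out = V_out I_out = 28.705 × 1.2163 = 34.915 W.
P_in = P_out/η = 34.915/0.874 = 39.948 W.
I_in = P_in/V_in = 39.948/230 = 0.174 A.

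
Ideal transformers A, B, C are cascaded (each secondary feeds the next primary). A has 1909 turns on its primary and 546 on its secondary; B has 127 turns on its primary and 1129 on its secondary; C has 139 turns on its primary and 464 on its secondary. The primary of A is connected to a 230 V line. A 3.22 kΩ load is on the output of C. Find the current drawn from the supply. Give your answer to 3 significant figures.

I_supply ≈ 5.15 A

After A: V = 230.00 × 546/1909 = 65.783 V.
After B: V = 65.783 × 1129/127 = 584.80 V.
After C: V = 584.80 × 464/139 = 1952.1 V.
I_load = 1952.1/3220 = 0.60625 A, so P_out = 1952.1 × 0.60625 = 1183.5 W.
All ideal ⇒ P_in = P_out, so I_supply = 1183.5/230 = 5.15 A.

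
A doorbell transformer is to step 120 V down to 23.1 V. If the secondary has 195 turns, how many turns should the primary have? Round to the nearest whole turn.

N_p/N_s = V_p/V_s, so N_p = 195 × 120/23.1 = 1013.0 ≈ 1013 turns.

N_p = 1013 turns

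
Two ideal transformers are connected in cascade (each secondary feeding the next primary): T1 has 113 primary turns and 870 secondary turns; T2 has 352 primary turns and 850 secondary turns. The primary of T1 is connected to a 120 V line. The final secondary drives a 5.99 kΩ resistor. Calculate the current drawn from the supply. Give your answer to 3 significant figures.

I_supply ≈ 6.92 A

Secondary of T1: V = 120.00 × 870/113 = 923.89 V.
Secondary of T2: V = 923.89 × 850/352 = 2231.0 V.
I_load = 2231.0/5990 = 0.37245 A, so P_out = 2231.0 × 0.37245 = 830.94 W.
All ideal ⇒ P_in = P_out, so I_supply = 830.94/120 = 6.92 A.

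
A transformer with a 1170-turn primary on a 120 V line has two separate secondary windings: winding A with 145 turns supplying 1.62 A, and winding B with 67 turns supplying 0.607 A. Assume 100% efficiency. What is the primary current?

V_A = 120 × 145/1170 = 14.872 V; V_B = 120 × 67/1170 = 6.8718 V.
P_out = V_A I_A + V_B I_B = 14.872×1.62 + 6.8718×0.607 = 24.092 + 4.1712 = 28.263 W.
Ideal ⇒ P_in = P_out, so I_p = P_out/V_p = 28.263/120 = 0.236 A.

I_p ≈ 0.236 A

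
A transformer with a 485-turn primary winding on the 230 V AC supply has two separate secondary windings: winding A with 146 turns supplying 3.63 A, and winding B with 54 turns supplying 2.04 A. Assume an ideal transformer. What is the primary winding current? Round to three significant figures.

V_A = 230 × 146/485 = 69.237 V; V_B = 230 × 54/485 = 25.608 V.
P_out = V_A I_A + V_B I_B = 69.237×3.63 + 25.608×2.04 = 251.33 + 52.241 = 303.57 W.
Ideal ⇒ P_in = P_out, so I_p = P_out/V_p = 303.57/230 = 1.32 A.

I_p ≈ 1.32 A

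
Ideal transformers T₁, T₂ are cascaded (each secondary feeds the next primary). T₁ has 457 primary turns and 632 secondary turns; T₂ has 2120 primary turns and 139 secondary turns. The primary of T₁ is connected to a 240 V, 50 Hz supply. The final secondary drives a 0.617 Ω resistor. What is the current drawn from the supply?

I_supply ≈ 3.20 A

After T₁: V = 240.00 × 632/457 = 331.90 V.
After T₂: V = 331.90 × 139/2120 = 21.762 V.
I_load = 21.762/0.617 = 35.270 A, so P_out = 21.762 × 35.270 = 767.53 W.
All ideal ⇒ P_in = P_out, so I_supply = 767.53/240 = 3.20 A.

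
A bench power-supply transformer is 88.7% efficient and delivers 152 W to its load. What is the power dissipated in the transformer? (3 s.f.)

P_in = P_out/η = 152/0.887 = 171.364 W.
P_loss = P_in − P_out = 171.364 − 152 = 19.4 W.

P_loss ≈ 19.4 W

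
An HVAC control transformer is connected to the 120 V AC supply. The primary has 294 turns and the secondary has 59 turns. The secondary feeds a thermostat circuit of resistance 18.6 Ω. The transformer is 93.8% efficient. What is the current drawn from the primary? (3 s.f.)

I_p ≈ 0.277 A

V_s = 120 × 59/294 = 24.082 V.
I_s = V_s/R = 24.082/18.6 = 1.2947 A.
P_out = V_s I_s = 24.082 × 1.2947 = 31.179 W.
P_in = P_out/η = 31.179/0.938 = 33.240 W.
I_p = P_in/V_p = 33.240/120 = 0.277 A.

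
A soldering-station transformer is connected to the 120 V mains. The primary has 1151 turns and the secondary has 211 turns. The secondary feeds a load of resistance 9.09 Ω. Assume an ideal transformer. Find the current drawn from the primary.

V_s = V_p × N_s/N_p = 120 × 211/1151 = 21.998 V.
I_s = V_s/R = 21.998/9.09 = 2.4201 A.
For an ideal transformer I_p N_p = I_s N_s, so I_p = 2.4201 × 211/1151 = 0.444 A.

I_p ≈ 0.444 A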